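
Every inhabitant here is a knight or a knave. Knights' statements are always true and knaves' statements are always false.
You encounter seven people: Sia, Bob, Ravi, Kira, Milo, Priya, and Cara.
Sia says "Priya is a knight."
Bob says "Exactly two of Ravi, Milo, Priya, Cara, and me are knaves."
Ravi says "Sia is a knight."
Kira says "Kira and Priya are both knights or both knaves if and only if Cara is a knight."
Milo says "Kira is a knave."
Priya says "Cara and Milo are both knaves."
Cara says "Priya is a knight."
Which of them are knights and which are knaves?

Knights: Milo. Knaves: Sia, Bob, Ravi, Kira, Priya, and Cara.

Sia is a knave; "Priya is a knight" is false, as required.
Bob is a knave, and the claim "exactly two of Ravi, Milo, Priya, Cara, and me are knaves" is indeed false.
Ravi is a knave; "Sia is a knight" is false, as required.
As a knave, Kira's statement "Kira and Priya are both knights or both knaves if and only if Cara is a knight" should be false; it is.
Milo is a knight, and the claim "Kira is a knave" is indeed true.
Priya (knave): "Cara and Milo are both knaves" — false. ✓
Cara is a knave; "Priya is a knight" is false, as required.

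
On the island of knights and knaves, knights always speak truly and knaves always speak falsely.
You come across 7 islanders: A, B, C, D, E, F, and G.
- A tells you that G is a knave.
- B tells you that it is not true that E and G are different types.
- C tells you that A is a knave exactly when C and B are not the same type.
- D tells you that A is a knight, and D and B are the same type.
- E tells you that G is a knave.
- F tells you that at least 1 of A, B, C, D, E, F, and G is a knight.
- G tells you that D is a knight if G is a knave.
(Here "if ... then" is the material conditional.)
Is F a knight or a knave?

F is a knight.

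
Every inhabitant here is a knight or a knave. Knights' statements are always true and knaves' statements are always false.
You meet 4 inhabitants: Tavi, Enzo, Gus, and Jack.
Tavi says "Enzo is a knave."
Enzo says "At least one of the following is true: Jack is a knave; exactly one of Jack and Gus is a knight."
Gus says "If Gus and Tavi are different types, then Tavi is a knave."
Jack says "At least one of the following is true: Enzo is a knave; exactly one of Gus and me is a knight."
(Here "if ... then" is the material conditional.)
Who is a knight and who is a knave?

Suppose Tavi is a knave. Then Tavi's statement "Enzo is a knave" would have to be false. Checking the 8 ways to assign the others, none is consistent with every speaker.
(For instance, with Enzo=knave, Gus=knight, Jack=knight, Tavi's claim "Enzo is a knave" comes out true where it would need to be false.)
So Tavi must be a knight, making "Enzo is a knave" true. Taking Tavi=knight, Enzo=knave, Gus=knight, Jack=knight, each remaining statement checks out:
  Enzo (knave): "at least one of the following is true: Jack is a knave; exactly one of Jack and Gus is a knight" — false. ✓
  Gus (knight): "if Gus and Tavi are different types, then Tavi is a knave" — true. ✓
  Jack (knight): "at least one of the following is true: Enzo is a knave; exactly one of Gus and me is a knight" — true. ✓
This is the unique consistent assignment.

Tavi is a knight, Enzo is a knave, Gus is a knight, and Jack is a knight.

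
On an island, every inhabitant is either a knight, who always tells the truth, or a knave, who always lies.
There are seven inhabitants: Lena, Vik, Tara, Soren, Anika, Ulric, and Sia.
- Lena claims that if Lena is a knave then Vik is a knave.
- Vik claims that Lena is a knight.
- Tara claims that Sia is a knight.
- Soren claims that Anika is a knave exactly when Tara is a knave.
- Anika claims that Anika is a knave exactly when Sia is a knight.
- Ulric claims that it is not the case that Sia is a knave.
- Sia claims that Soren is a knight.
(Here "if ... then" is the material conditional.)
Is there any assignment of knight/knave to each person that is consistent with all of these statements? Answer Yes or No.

One consistent assignment: Lena=knight, Vik=knight, Tara=knave, Soren=knave, Anika=knight, Ulric=knave, Sia=knave.

Yes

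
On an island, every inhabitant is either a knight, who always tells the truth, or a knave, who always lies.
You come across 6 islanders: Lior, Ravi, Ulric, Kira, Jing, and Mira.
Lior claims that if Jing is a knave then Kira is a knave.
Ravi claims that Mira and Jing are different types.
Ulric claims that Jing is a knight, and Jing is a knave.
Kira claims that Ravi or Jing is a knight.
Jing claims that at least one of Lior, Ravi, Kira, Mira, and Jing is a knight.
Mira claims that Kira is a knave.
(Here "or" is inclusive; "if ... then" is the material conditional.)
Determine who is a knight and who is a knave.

Lior is a knight, so "if Jing is a knave then Kira is a knave" must be true — and it is.
As a knight, Ravi's statement "Mira and Jing are different types" should be true; it is.
Ulric is a knave, and the claim "Jing is a knight, and Jing is a knave" is indeed false.
As a knight, Kira's statement "Ravi or Jing is a knight" should be true; it is.
As a knight, Jing's statement "at least one of Lior, Ravi, Kira, Mira, and Jing is a knight" should be true; it is.
Since Mira is a knave, "Kira is a knave" needs to be false, which holds.

Lior is a knight, Ravi is a knight, Ulric is a knave, Kira is a knight, Jing is a knight, and Mira is a knave.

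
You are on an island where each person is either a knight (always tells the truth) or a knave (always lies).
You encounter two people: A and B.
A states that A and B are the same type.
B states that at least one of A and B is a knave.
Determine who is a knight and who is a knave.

A is a knave and B is a knight.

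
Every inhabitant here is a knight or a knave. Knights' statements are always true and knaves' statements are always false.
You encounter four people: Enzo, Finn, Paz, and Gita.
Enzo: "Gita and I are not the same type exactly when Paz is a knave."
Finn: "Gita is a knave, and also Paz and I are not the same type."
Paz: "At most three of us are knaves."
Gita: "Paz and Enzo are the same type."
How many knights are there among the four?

The unique consistent assignment is Enzo=knight, Finn=knave, Paz=knight, Gita=knight.
That has 3 knights.

3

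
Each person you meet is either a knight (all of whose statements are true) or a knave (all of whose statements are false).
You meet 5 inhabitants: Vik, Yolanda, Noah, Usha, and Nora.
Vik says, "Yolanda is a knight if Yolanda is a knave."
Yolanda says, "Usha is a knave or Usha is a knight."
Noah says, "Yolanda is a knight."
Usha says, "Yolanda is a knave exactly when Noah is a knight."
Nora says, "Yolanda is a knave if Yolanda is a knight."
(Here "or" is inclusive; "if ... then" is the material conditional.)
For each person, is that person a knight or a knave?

Vik is a knight, Yolanda is a knight, Noah is a knight, Usha is a knave, and Nora is a knave.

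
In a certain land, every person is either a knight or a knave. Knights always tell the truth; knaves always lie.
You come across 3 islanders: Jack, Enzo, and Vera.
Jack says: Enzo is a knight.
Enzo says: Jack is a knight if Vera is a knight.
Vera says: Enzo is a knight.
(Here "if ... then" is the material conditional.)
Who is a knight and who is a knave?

Knights: Jack, Enzo, and Vera. Knaves: none.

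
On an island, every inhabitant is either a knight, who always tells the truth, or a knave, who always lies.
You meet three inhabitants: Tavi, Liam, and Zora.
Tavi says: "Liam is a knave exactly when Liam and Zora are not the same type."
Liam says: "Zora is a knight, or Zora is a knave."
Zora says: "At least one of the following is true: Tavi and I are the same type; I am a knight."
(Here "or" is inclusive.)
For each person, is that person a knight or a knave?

Knights: Tavi, Liam, and Zora. Knaves: none.

Suppose Tavi is a knave. Then Tavi's statement "Liam is a knave exactly when Liam and Zora are not the same type" would have to be false. Checking the 4 ways to assign the others, none is consistent with every speaker.
(For instance, with Liam=knight, Zora=knight, Tavi's claim "Liam is a knave exactly when Liam and Zora are not the same type" comes out true where it would need to be false.)
So Tavi must be a knight, making "Liam is a knave exactly when Liam and Zora are not the same type" true. Taking Tavi=knight, Liam=knight, Zora=knight, each remaining statement checks out:
  Liam (knight): "Zora is a knight, or Zora is a knave" — true. ✓
  Zora (knight): "at least one of the following is true: Tavi and I are the same type; I am a knight" — true. ✓
This is the unique consistent assignment.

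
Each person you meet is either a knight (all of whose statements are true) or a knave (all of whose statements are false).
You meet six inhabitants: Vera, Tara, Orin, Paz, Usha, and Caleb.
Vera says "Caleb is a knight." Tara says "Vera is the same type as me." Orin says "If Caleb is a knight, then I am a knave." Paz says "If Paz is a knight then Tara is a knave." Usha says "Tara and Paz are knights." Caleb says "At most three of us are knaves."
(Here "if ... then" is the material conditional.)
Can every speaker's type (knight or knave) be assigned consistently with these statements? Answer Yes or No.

No

Checking all 64 assignments, each has at least one speaker whose statement's truth value contradicts their type.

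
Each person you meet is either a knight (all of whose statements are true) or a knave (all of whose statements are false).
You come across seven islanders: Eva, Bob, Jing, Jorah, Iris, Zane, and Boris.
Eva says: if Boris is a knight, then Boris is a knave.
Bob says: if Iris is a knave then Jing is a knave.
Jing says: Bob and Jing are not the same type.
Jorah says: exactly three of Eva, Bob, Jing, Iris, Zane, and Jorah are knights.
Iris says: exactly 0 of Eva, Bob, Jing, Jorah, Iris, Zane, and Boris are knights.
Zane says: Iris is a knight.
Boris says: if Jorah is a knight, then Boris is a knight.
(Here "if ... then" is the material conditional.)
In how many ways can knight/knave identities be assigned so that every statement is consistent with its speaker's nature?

Consistent assignments:
  Eva=knight, Bob=knave, Jing=knight, Jorah=knight, Iris=knave, Zane=knave, Boris=knave
  Eva=knave, Bob=knave, Jing=knight, Jorah=knave, Iris=knave, Zane=knave, Boris=knight

2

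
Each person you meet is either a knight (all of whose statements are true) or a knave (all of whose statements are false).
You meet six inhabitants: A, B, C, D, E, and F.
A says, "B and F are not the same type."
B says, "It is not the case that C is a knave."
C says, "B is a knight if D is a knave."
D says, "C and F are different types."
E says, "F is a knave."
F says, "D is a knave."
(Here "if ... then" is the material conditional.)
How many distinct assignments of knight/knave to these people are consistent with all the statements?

2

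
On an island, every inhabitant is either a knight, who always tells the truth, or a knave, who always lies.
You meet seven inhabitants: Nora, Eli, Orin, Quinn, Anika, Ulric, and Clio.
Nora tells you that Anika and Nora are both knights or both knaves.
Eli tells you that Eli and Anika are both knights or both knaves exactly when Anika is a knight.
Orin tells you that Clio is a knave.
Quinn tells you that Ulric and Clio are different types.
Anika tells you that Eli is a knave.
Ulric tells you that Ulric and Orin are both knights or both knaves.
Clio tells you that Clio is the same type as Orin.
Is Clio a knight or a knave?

Clio is a knave.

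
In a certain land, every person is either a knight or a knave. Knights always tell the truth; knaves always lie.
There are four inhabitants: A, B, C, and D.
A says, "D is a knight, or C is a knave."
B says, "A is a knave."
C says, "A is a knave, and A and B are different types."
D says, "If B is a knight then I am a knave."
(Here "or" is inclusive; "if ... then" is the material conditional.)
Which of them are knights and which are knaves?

A is a knight, B is a knave, C is a knave, and D is a knight.

Since A is a knight, "D is a knight, or C is a knave" needs to be true, which holds.
Since B is a knave, "A is a knave" needs to be False, which holds.
C is a knave, so "A is a knave, and A and B are different types" must be False — and it is.
As a knight, D's statement "if B is a knight then I am a knave" should be true; it is.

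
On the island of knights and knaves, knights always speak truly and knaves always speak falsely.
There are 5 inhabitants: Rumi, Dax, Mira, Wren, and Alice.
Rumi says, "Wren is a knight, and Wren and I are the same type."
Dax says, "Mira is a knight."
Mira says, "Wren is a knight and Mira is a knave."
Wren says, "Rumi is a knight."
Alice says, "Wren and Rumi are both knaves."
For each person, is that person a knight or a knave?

Rumi is a knave, Dax is a knave, Mira is a knave, Wren is a knave, and Alice is a knight.

Rumi is a knave, so "Wren is a knight, and Wren and I are the same type" must be false — and it is.
Dax is a knave, and the claim "Mira is a knight" is indeed false.
Mira is a knave; "Wren is a knight and Mira is a knave" is false, as required.
Wren (knave): "Rumi is a knight" — false. ✓
Since Alice is a knight, "Wren and Rumi are both knaves" needs to be true, which holds.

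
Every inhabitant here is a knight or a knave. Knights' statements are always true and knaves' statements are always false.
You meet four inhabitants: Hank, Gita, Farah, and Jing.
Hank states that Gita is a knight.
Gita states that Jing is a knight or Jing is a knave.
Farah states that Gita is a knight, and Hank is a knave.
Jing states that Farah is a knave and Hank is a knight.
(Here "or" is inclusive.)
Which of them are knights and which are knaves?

Hank is a knight, so "Gita is a knight" must be True — and it is.
Gita is a knight, and the claim "Jing is a knight or Jing is a knave" is indeed True.
Farah is a knave; "Gita is a knight, and Hank is a knave" is false, as required.
Since Jing is a knight, "Farah is a knave and Hank is a knight" needs to be True, which holds.

Hank is a knight, Gita is a knight, Farah is a knave, and Jing is a knight.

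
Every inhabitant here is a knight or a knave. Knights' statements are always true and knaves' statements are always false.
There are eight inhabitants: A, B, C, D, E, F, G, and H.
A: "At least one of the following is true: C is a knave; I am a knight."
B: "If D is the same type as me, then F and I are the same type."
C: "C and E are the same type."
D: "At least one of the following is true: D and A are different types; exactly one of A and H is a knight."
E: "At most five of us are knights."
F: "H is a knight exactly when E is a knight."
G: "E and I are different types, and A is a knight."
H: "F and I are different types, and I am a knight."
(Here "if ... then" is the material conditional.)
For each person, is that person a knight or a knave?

A is a knave, B is a knight, C is a knight, D is a knave, E is a knight, F is a knave, G is a knave, and H is a knave.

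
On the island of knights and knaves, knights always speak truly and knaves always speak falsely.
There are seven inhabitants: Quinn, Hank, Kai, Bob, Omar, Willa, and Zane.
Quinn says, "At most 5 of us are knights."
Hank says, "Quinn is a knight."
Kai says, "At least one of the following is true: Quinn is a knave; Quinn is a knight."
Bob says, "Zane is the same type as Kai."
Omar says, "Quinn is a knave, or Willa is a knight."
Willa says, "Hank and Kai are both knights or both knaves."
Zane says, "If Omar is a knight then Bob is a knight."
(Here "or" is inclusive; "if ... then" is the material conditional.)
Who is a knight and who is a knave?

Quinn (knight): "at most 5 of us are knights" — True. ✓
Since Hank is a knight, "Quinn is a knight" needs to be True, which holds.
As a knight, Kai's statement "at least one of the following is true: Quinn is a knave; Quinn is a knight" should be True; it is.
Bob is a knave, and the claim "Zane is the same type as Kai" is indeed False.
Omar is a knight; "Quinn is a knave, or Willa is a knight" is True, as required.
Willa (knight): "Hank and Kai are both knights or both knaves" — True. ✓
Since Zane is a knave, "if Omar is a knight then Bob is a knight" needs to be False, which holds.

Knights: Quinn, Hank, Kai, Omar, and Willa. Knaves: Bob and Zane.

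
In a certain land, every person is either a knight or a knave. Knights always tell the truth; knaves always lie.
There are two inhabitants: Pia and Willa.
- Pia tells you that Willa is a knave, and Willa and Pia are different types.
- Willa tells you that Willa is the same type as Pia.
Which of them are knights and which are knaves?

Pia is a knight and Willa is a knave.

Pia (knight): "Willa is a knave, and Willa and Pia are different types" — true. ✓
Willa is a knave, and the claim "Willa is the same type as Pia" is indeed False.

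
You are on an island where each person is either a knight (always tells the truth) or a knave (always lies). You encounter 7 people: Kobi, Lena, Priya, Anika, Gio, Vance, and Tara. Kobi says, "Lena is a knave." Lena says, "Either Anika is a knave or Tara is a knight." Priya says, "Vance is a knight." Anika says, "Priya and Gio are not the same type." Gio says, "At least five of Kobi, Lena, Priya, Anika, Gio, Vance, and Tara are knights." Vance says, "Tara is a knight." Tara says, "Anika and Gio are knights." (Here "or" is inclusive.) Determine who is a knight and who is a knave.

Kobi is a knave, Lena is a knight, Priya is a knave, Anika is a knave, Gio is a knave, Vance is a knave, and Tara is a knave.

As a knave, Kobi's statement "Lena is a knave" should be false; it is.
Lena is a knight, so "either Anika is a knave or Tara is a knight" must be true — and it is.
Priya is a knave, so "Vance is a knight" must be false — and it is.
Anika is a knave, and the claim "Priya and Gio are not the same type" is indeed false.
As a knave, Gio's statement "at least five of Kobi, Lena, Priya, Anika, Gio, Vance, and Tara are knights" should be false; it is.
Vance is a knave, so "Tara is a knight" must be false — and it is.
Tara is a knave, and the claim "Anika and Gio are knights" is indeed false.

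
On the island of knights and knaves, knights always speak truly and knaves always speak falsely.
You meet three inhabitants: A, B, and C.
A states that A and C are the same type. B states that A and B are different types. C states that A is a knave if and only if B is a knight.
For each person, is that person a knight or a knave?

A is a knave, B is a knight, and C is a knight.

Suppose A is a knight. Then A's statement "A and C are the same type" would have to be true. Checking the 4 ways to assign the others, none is consistent with every speaker.
(For instance, with B=knight, C=knight, B's claim "A and B are different types" comes out false where it would need to be true.)
So A must be a knave, making "A and C are the same type" false. Taking A=knave, B=knight, C=knight, each remaining statement checks out:
  B (knight): "A and B are different types" — true. ✓
  C (knight): "A is a knave if and only if B is a knight" — true. ✓
This is the unique consistent assignment.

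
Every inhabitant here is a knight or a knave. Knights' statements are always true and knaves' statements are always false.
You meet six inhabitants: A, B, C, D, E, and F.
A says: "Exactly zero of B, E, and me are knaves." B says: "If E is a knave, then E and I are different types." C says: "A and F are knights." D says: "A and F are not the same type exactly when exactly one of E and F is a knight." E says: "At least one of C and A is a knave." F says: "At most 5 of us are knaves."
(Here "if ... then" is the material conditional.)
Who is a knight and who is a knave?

A is a knave, B is a knight, C is a knave, D is a knave, E is a knight, and F is a knight.

A is a knave, and the claim "exactly zero of B, E, and me are knaves" is indeed False.
B (knight): "if E is a knave, then E and I are different types" — True. ✓
C is a knave, and the claim "A and F are knights" is indeed False.
D (knave): "A and F are not the same type exactly when exactly one of E and F is a knight" — False. ✓
Since E is a knight, "at least one of C and A is a knave" needs to be True, which holds.
Since F is a knight, "at most 5 of us are knaves" needs to be True, which holds.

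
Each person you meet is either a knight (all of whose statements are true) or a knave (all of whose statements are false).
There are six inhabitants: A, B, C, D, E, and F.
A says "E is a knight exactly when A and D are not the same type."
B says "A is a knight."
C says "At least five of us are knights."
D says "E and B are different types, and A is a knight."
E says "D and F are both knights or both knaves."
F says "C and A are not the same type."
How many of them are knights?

The unique consistent assignment is A=knave, B=knave, C=knave, D=knave, E=knight, F=knave.
That has 1 knight.

1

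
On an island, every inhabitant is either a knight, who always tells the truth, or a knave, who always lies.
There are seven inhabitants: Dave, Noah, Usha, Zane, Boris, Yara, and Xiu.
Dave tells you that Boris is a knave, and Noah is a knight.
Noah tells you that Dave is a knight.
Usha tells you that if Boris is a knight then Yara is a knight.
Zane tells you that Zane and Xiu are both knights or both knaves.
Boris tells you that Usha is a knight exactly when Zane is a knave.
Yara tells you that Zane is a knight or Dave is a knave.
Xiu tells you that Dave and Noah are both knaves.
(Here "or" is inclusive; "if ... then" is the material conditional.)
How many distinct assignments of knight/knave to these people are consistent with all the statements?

Consistent assignments:
  Dave=knave, Noah=knave, Usha=knight, Zane=knight, Boris=knave, Yara=knight, Xiu=knight
  Dave=knave, Noah=knave, Usha=knight, Zane=knave, Boris=knight, Yara=knight, Xiu=knight

2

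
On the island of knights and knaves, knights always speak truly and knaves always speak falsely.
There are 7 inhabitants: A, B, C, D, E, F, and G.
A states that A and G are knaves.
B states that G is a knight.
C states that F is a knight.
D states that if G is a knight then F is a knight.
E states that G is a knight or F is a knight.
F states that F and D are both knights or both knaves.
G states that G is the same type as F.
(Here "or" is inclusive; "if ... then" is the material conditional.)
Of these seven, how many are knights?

6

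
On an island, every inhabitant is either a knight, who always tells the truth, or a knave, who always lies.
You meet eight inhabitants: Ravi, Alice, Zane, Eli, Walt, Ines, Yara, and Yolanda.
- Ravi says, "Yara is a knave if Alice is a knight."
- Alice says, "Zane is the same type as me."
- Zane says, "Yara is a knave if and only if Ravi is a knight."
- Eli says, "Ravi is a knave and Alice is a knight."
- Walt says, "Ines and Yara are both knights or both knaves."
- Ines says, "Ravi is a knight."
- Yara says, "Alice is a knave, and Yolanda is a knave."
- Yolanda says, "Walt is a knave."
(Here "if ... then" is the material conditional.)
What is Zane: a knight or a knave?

Zane is a knight.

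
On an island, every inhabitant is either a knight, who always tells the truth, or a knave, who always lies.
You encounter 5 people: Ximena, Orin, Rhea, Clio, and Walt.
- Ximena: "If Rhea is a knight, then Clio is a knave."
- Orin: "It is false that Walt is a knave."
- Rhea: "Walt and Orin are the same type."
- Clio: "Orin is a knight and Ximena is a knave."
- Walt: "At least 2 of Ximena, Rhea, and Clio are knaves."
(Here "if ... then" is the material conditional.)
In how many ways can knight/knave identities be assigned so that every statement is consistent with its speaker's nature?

Consistent assignments:
  Ximena=knight, Orin=knave, Rhea=knight, Clio=knave, Walt=knave

1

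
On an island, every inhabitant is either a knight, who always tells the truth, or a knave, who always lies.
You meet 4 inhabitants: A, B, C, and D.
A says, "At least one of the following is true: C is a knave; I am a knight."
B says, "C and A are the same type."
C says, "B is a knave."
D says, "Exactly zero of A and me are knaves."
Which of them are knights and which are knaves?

A is a knave, B is a knave, C is a knight, and D is a knave.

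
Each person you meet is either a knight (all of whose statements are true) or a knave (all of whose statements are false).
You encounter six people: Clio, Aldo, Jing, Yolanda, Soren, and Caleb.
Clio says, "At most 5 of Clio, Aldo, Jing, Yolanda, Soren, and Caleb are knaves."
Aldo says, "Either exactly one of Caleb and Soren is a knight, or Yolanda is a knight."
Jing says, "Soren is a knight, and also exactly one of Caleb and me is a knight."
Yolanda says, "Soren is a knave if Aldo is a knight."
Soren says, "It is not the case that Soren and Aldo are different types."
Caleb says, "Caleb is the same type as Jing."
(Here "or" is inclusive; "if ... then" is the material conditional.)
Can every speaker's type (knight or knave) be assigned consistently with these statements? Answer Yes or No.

Yes

One consistent assignment: Clio=knight, Aldo=knight, Jing=knight, Yolanda=knave, Soren=knight, Caleb=knave.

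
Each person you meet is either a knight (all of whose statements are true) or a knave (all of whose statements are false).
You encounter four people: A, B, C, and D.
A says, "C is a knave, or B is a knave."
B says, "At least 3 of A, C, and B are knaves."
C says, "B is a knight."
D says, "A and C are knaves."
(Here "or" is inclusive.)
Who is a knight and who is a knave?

A is a knight; "C is a knave, or B is a knave" is true, as required.
B is a knave, and the claim "at least 3 of A, C, and B are knaves" is indeed False.
C is a knave, and the claim "B is a knight" is indeed False.
Since D is a knave, "A and C are knaves" needs to be False, which holds.

A is a knight, B is a knave, C is a knave, and D is a knave.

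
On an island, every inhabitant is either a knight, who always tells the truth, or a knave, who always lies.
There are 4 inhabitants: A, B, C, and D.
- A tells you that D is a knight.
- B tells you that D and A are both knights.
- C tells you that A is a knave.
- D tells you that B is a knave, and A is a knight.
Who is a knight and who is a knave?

A is a knave, B is a knave, C is a knight, and D is a knave.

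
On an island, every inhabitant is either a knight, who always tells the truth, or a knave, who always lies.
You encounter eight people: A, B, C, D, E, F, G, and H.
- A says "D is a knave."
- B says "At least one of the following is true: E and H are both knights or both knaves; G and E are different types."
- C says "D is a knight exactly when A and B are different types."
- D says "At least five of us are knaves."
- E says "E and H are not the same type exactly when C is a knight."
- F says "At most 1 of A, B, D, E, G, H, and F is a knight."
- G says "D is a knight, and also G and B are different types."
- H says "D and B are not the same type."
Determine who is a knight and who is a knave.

A is a knave, B is a knave, C is a knave, D is a knight, E is a knave, F is a knave, G is a knave, and H is a knight.

A is a knave; "D is a knave" is False, as required.
B is a knave; "at least one of the following is true: E and H are both knights or both knaves; G and E are different types" is False, as required.
C is a knave, so "D is a knight exactly when A and B are different types" must be False — and it is.
D is a knight; "at least five of us are knaves" is true, as required.
E is a knave; "E and H are not the same type exactly when C is a knight" is False, as required.
F (knave): "at most 1 of A, B, D, E, G, H, and F is a knight" — False. ✓
As a knave, G's statement "D is a knight, and also G and B are different types" should be False; it is.
Since H is a knight, "D and B are not the same type" needs to be true, which holds.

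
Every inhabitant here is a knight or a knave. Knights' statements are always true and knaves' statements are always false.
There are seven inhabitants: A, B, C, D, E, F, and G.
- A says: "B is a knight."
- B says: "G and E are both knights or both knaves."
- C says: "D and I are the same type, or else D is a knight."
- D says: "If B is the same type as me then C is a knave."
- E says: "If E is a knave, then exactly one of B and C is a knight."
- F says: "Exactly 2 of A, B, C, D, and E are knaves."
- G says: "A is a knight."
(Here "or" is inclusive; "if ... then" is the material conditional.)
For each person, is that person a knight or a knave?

A (knave): "B is a knight" — False. ✓
Since B is a knave, "G and E are both knights or both knaves" needs to be False, which holds.
C is a knight; "D and I are the same type, or else D is a knight" is True, as required.
D is a knight; "if B is the same type as me then C is a knave" is True, as required.
E is a knight; "if E is a knave, then exactly one of B and C is a knight" is True, as required.
F (knight): "exactly 2 of A, B, C, D, and E are knaves" — True. ✓
Since G is a knave, "A is a knight" needs to be False, which holds.

A is a knave, B is a knave, C is a knight, D is a knight, E is a knight, F is a knight, and G is a knave.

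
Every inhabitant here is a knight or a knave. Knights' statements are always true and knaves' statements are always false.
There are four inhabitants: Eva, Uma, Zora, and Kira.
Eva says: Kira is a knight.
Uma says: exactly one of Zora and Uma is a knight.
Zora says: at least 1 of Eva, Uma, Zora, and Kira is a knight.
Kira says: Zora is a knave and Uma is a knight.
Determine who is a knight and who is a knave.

Knights: none. Knaves: Eva, Uma, Zora, and Kira.

Eva (knave): "Kira is a knight" — false. ✓
Uma (knave): "exactly one of Zora and Uma is a knight" — false. ✓
As a knave, Zora's statement "at least 1 of Eva, Uma, Zora, and Kira is a knight" should be false; it is.
Kira (knave): "Zora is a knave and Uma is a knight" — false. ✓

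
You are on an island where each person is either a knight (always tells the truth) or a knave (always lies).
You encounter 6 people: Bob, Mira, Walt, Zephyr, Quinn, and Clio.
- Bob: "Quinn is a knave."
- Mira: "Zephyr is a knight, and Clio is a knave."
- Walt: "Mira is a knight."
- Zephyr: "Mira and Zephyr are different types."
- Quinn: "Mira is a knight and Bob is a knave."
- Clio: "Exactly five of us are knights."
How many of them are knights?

1

The unique consistent assignment is Bob=knight, Mira=knave, Walt=knave, Zephyr=knave, Quinn=knave, Clio=knave.
That has 1 knight.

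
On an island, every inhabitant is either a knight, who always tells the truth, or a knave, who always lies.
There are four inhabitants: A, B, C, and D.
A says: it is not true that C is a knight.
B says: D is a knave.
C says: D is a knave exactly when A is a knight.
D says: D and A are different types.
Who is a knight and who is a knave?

A is a knave, B is a knave, C is a knight, and D is a knight.

Suppose A is a knight. Then A's statement "it is not true that C is a knight" would have to be true. Checking the 8 ways to assign the others, none is consistent with every speaker.
(For instance, with B=knave, C=knight, D=knight, A's claim "it is not true that C is a knight" comes out false where it would need to be true.)
So A must be a knave, making "it is not true that C is a knight" false. Taking A=knave, B=knave, C=knight, D=knight, each remaining statement checks out:
  B (knave): "D is a knave" — false. ✓
  C (knight): "D is a knave exactly when A is a knight" — true. ✓
  D (knight): "D and A are different types" — true. ✓
This is the unique consistent assignment.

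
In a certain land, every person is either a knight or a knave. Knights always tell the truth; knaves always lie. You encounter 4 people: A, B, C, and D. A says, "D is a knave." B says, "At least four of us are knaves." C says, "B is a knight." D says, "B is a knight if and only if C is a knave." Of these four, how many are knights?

1

The unique consistent assignment is A=knight, B=knave, C=knave, D=knave.
That has 1 knight.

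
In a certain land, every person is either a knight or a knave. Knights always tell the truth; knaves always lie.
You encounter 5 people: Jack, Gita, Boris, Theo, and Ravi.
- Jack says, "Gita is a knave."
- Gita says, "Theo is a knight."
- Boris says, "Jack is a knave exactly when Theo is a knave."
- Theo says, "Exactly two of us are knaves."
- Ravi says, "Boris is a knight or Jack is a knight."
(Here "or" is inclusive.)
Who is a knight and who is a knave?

Since Jack is a knight, "Gita is a knave" needs to be True, which holds.
Gita (knave): "Theo is a knight" — False. ✓
Boris is a knave, and the claim "Jack is a knave exactly when Theo is a knave" is indeed False.
Theo is a knave, so "exactly two of us are knaves" must be False — and it is.
Ravi is a knight; "Boris is a knight or Jack is a knight" is True, as required.

Knights: Jack and Ravi. Knaves: Gita, Boris, and Theo.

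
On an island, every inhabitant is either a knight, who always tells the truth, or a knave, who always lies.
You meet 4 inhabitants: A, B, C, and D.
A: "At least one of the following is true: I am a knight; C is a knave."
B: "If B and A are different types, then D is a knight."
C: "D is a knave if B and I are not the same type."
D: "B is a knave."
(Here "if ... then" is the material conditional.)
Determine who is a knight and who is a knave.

A is a knight, B is a knight, C is a knight, and D is a knave.

Since A is a knight, "at least one of the following is true: I am a knight; C is a knave" needs to be true, which holds.
B (knight): "if B and A are different types, then D is a knight" — true. ✓
C is a knight; "D is a knave if B and I are not the same type" is true, as required.
As a knave, D's statement "B is a knave" should be false; it is.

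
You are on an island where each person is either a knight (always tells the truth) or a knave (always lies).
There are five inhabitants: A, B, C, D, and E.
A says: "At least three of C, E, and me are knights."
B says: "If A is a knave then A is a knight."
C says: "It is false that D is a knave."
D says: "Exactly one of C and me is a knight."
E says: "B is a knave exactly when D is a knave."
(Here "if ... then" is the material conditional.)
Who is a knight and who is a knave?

Knights: E. Knaves: A, B, C, and D.

Suppose A is a knight. Then A's statement "at least three of C, E, and me are knights" would have to be true. Checking the 16 ways to assign the others, none is consistent with every speaker.
(For instance, with B=knave, C=knave, D=knave, E=knight, A's claim "at least three of C, E, and me are knights" comes out false where it would need to be true.)
So A must be a knave, making "at least three of C, E, and me are knights" false. Taking A=knave, B=knave, C=knave, D=knave, E=knight, each remaining statement checks out:
  B (knave): "if A is a knave then A is a knight" — false. ✓
  C (knave): "it is false that D is a knave" — false. ✓
  D (knave): "exactly one of C and me is a knight" — false. ✓
  E (knight): "B is a knave exactly when D is a knave" — true. ✓
This is the unique consistent assignment.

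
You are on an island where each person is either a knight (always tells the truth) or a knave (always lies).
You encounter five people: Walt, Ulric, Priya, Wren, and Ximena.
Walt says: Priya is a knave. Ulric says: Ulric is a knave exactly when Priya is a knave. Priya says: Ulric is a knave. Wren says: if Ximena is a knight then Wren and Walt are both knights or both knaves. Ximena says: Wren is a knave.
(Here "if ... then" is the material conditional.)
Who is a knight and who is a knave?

Walt is a knave, Ulric is a knave, Priya is a knight, Wren is a knight, and Ximena is a knave.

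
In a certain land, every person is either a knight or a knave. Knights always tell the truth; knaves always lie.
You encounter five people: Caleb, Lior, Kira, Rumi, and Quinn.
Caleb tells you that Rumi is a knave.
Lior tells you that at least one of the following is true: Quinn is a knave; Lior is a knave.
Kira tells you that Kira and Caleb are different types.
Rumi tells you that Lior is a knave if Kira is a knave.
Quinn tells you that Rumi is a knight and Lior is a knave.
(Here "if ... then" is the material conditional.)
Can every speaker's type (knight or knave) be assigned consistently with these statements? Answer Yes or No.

Yes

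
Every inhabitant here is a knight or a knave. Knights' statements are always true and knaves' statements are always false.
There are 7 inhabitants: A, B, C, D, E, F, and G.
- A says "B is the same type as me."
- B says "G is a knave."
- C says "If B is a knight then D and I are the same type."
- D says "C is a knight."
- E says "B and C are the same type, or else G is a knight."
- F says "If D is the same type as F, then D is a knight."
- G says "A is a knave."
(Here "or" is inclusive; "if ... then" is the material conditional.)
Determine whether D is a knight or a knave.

Consistent assignments: {A=knight, B=knight, C=knight, D=knight, E=knight, F=knight, G=knave}
In every consistent assignment, D is a knight.

D is a knight.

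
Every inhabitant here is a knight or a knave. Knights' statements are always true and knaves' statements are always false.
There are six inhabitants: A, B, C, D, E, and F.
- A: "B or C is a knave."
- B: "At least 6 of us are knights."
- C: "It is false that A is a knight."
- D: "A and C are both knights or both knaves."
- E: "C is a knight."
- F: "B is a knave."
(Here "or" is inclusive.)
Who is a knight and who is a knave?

A (knight): "B or C is a knave" — True. ✓
Since B is a knave, "at least 6 of us are knights" needs to be False, which holds.
C (knave): "it is false that A is a knight" — False. ✓
D is a knave; "A and C are both knights or both knaves" is False, as required.
E (knave): "C is a knight" — False. ✓
F is a knight; "B is a knave" is True, as required.

A is a knight, B is a knave, C is a knave, D is a knave, E is a knave, and F is a knight.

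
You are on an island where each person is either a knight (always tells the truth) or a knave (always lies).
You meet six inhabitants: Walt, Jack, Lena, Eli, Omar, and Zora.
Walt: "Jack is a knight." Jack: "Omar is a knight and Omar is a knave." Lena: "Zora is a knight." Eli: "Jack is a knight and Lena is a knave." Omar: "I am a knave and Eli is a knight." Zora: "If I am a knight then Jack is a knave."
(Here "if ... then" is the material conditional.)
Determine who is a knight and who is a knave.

As a knave, Walt's statement "Jack is a knight" should be False; it is.
Jack is a knave; "Omar is a knight and Omar is a knave" is False, as required.
Lena is a knight, so "Zora is a knight" must be True — and it is.
Eli is a knave, so "Jack is a knight and Lena is a knave" must be False — and it is.
Omar is a knave; "I am a knave and Eli is a knight" is False, as required.
Zora is a knight; "if I am a knight then Jack is a knave" is True, as required.

Walt is a knave, Jack is a knave, Lena is a knight, Eli is a knave, Omar is a knave, and Zora is a knight.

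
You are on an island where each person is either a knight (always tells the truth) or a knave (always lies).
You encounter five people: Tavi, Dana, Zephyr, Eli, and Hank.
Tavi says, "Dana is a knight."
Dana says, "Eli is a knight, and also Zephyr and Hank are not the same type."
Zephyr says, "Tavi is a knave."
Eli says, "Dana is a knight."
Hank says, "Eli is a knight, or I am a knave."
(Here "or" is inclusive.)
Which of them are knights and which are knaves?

Tavi is a knight, Dana is a knight, Zephyr is a knave, Eli is a knight, and Hank is a knight.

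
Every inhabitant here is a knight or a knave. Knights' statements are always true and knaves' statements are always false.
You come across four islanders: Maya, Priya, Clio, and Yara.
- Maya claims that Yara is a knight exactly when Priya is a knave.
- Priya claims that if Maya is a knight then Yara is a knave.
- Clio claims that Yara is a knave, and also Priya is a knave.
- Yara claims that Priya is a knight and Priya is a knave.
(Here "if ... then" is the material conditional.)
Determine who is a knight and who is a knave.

Maya is a knight, so "Yara is a knight exactly when Priya is a knave" must be true — and it is.
Since Priya is a knight, "if Maya is a knight then Yara is a knave" needs to be true, which holds.
Clio is a knave; "Yara is a knave, and also Priya is a knave" is false, as required.
Yara is a knave, and the claim "Priya is a knight and Priya is a knave" is indeed false.

Knights: Maya and Priya. Knaves: Clio and Yara.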